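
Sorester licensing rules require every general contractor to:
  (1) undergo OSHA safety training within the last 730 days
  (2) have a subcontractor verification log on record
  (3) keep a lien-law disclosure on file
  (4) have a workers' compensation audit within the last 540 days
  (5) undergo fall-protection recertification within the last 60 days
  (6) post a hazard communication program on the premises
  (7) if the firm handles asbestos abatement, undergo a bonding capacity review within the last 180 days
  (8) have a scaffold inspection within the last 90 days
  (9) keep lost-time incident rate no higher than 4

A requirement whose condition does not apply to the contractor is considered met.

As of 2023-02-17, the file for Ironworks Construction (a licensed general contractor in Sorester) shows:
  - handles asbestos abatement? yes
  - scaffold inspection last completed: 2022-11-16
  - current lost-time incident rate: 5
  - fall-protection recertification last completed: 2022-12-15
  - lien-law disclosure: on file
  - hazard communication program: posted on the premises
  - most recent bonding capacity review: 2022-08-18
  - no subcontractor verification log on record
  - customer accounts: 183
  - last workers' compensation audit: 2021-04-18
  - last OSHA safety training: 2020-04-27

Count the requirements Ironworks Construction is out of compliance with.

1. OSHA safety training 1026 days ago vs limit 730 → not met
2. subcontractor verification log absent → not met
3. lien-law disclosure present → met
4. workers' compensation audit 670 days ago vs limit 540 → not met
5. fall-protection recertification 64 days ago vs limit 60 → not met
6. hazard communication program present → met
7. condition 'handles asbestos abatement' holds; bonding capacity review 183 days ago vs limit 180 → not met
8. scaffold inspection 93 days ago vs limit 90 → not met
9. lost-time incident rate 5 > 4 → not met
Not met: 7 of 9

7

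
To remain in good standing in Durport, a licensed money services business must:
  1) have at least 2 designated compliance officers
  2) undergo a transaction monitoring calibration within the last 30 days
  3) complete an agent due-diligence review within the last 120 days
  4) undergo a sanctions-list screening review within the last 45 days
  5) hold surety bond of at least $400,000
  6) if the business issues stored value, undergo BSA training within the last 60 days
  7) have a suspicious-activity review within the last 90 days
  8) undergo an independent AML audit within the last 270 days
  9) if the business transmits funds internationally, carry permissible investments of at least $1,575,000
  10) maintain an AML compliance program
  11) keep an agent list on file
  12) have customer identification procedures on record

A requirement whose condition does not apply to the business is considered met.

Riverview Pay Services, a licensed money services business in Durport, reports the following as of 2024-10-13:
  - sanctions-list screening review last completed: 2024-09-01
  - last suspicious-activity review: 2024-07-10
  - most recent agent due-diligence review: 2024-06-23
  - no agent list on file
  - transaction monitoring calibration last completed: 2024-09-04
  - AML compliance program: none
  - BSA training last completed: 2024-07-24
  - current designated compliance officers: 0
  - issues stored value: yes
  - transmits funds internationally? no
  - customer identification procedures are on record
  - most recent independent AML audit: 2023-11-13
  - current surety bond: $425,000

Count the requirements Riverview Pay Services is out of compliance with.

7

1. designated compliance officers 0 < 2 → not met
2. transaction monitoring calibration 39 days ago vs limit 30 → not met
3. agent due-diligence review 112 days ago vs limit 120 → met
4. sanctions-list screening review 42 days ago vs limit 45 → met
5. surety bond $425,000 ≥ $400,000 → met
6. condition 'issues stored value' holds; BSA training 81 days ago vs limit 60 → not met
7. suspicious-activity review 95 days ago vs limit 90 → not met
8. independent AML audit 335 days ago vs limit 270 → not met
9. condition 'transmits funds internationally' does not hold → requirement n/a → met
10. AML compliance program absent → not met
11. agent list absent → not met
12. customer identification procedures present → met
Not met: 7 of 12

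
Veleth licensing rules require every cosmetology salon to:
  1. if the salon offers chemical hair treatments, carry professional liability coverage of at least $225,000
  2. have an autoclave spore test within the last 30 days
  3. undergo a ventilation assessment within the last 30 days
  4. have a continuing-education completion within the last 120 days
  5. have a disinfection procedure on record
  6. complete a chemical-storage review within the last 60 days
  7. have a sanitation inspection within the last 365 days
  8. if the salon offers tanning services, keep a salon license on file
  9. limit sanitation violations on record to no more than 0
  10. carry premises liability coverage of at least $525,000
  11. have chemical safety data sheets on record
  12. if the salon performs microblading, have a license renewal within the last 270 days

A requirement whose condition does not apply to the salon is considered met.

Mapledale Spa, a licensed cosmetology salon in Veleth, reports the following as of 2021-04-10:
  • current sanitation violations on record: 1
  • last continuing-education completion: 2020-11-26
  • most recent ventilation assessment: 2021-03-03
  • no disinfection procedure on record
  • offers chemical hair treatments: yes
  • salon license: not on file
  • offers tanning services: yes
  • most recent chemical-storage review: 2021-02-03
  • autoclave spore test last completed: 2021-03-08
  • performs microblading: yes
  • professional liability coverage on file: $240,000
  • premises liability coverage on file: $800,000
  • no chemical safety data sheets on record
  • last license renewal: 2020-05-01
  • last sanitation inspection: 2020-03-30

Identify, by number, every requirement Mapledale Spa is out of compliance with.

2, 3, 4, 5, 6, 7, 8, 9, 11, 12

1. condition 'offers chemical hair treatments' holds; professional liability coverage $240,000 ≥ $225,000 → met
2. autoclave spore test 33 days ago vs limit 30 → not met
3. ventilation assessment 38 days ago vs limit 30 → not met
4. continuing-education completion 135 days ago vs limit 120 → not met
5. disinfection procedure absent → not met
6. chemical-storage review 66 days ago vs limit 60 → not met
7. sanitation inspection 376 days ago vs limit 365 → not met
8. condition 'offers tanning services' holds; salon license absent → not met
9. sanitation violations on record 1 > 0 → not met
10. premises liability coverage $800,000 ≥ $525,000 → met
11. chemical safety data sheets absent → not met
12. condition 'performs microblading' holds; license renewal 344 days ago vs limit 270 → not met
Not met: 2, 3, 4, 5, 6, 7, 8, 9, 11, 12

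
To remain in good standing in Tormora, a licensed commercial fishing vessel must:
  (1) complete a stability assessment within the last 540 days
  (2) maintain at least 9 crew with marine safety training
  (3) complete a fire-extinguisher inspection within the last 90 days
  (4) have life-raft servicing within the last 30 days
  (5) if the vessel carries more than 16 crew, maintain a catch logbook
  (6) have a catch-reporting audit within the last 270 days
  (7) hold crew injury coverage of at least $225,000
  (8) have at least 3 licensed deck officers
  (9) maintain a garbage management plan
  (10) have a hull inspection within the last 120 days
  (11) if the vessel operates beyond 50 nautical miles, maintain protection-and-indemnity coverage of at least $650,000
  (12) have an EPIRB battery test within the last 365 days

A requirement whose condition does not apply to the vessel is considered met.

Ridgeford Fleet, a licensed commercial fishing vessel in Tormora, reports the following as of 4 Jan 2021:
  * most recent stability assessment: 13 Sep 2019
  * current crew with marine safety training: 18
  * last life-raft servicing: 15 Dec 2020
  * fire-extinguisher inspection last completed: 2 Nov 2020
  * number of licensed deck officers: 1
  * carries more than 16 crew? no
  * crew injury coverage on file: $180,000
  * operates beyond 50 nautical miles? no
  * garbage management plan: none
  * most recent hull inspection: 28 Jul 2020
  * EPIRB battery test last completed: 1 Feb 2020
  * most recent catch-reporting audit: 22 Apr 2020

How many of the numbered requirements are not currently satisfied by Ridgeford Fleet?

1. stability assessment 479 days ago vs limit 540 → met
2. crew with marine safety training 18 ≥ 9 → met
3. fire-extinguisher inspection 63 days ago vs limit 90 → met
4. life-raft servicing 20 days ago vs limit 30 → met
5. condition 'carries more than 16 crew' does not hold → requirement n/a → met
6. catch-reporting audit 257 days ago vs limit 270 → met
7. crew injury coverage $180,000 < $225,000 → not met
8. licensed deck officers 1 < 3 → not met
9. garbage management plan absent → not met
10. hull inspection 160 days ago vs limit 120 → not met
11. condition 'operates beyond 50 nautical miles' does not hold → requirement n/a → met
12. EPIRB battery test 338 days ago vs limit 365 → met
Not met: 4 of 12

4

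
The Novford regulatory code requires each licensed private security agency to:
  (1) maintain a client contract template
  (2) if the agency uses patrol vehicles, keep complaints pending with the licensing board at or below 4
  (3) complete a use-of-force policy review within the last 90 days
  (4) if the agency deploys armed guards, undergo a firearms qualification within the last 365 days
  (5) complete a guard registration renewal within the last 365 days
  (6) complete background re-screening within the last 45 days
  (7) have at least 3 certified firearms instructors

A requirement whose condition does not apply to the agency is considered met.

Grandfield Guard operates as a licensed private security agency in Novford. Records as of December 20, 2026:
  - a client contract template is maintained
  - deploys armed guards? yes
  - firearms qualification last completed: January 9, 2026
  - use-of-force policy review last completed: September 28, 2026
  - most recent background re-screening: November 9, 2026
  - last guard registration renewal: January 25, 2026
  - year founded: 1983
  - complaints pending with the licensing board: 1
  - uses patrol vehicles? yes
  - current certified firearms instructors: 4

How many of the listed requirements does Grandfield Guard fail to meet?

0

1. client contract template present → met
2. condition 'uses patrol vehicles' holds; complaints pending with the licensing board 1 ≤ 4 → met
3. use-of-force policy review 83 days ago vs limit 90 → met
4. condition 'deploys armed guards' holds; firearms qualification 345 days ago vs limit 365 → met
5. guard registration renewal 329 days ago vs limit 365 → met
6. background re-screening 41 days ago vs limit 45 → met
7. certified firearms instructors 4 ≥ 3 → met
Not met: 0 of 7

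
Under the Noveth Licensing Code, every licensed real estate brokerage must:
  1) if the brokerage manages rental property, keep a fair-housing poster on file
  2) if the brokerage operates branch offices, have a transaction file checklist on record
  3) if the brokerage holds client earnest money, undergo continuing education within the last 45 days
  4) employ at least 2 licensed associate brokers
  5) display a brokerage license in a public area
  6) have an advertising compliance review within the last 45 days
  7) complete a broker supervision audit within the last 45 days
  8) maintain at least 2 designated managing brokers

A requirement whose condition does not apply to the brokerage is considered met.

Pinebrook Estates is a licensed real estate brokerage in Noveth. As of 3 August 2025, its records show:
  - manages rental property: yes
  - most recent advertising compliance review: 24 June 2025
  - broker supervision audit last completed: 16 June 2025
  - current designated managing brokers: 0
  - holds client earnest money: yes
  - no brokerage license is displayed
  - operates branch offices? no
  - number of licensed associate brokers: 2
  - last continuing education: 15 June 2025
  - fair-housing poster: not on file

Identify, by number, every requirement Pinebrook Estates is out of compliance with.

1. condition 'manages rental property' holds; fair-housing poster absent → not met
2. condition 'operates branch offices' does not hold → requirement n/a → met
3. condition 'holds client earnest money' holds; continuing education 49 days ago vs limit 45 → not met
4. licensed associate brokers 2 ≥ 2 → met
5. brokerage license absent → not met
6. advertising compliance review 40 days ago vs limit 45 → met
7. broker supervision audit 48 days ago vs limit 45 → not met
8. designated managing brokers 0 < 2 → not met
Not met: 1, 3, 5, 7, 8

1, 3, 5, 7, 8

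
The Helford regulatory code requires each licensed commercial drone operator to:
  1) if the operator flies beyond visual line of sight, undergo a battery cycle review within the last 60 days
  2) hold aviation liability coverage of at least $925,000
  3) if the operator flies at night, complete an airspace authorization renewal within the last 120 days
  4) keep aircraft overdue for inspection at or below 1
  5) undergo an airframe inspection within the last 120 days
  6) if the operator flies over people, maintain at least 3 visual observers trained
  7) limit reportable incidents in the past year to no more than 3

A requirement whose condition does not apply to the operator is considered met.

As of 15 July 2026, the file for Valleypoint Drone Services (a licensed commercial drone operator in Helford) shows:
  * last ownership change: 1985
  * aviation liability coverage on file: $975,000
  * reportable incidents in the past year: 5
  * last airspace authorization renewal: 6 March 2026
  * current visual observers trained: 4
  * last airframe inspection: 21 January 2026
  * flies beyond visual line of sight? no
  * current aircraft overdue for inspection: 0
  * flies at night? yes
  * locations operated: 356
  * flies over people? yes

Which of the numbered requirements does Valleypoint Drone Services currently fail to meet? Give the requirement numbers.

1. condition 'flies beyond visual line of sight' does not hold → requirement n/a → met
2. aviation liability coverage $975,000 ≥ $925,000 → met
3. condition 'flies at night' holds; airspace authorization renewal 131 days ago vs limit 120 → not met
4. aircraft overdue for inspection 0 ≤ 1 → met
5. airframe inspection 175 days ago vs limit 120 → not met
6. condition 'flies over people' holds; visual observers trained 4 ≥ 3 → met
7. reportable incidents in the past year 5 > 3 → not met
Not met: 3, 5, 7

3, 5, 7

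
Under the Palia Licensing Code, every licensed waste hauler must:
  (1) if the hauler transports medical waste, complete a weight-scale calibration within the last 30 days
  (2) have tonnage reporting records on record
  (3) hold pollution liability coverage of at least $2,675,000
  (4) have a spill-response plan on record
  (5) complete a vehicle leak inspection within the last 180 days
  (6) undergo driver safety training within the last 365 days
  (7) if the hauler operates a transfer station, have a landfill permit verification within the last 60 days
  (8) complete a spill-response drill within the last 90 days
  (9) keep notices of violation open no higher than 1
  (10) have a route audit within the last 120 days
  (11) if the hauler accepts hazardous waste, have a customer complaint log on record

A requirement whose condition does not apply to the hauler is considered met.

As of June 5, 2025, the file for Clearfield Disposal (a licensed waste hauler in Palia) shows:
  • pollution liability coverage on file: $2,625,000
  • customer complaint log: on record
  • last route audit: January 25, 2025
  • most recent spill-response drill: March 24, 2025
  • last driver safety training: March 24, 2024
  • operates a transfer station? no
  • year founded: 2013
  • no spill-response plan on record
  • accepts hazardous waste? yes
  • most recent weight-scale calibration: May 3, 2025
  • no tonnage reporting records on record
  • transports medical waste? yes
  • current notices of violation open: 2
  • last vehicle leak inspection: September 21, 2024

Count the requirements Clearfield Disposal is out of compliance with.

8

1. condition 'transports medical waste' holds; weight-scale calibration 33 days ago vs limit 30 → not met
2. tonnage reporting records absent → not met
3. pollution liability coverage $2,625,000 < $2,675,000 → not met
4. spill-response plan absent → not met
5. vehicle leak inspection 257 days ago vs limit 180 → not met
6. driver safety training 438 days ago vs limit 365 → not met
7. condition 'operates a transfer station' does not hold → requirement n/a → met
8. spill-response drill 73 days ago vs limit 90 → met
9. notices of violation open 2 > 1 → not met
10. route audit 131 days ago vs limit 120 → not met
11. condition 'accepts hazardous waste' holds; customer complaint log present → met
Not met: 8 of 11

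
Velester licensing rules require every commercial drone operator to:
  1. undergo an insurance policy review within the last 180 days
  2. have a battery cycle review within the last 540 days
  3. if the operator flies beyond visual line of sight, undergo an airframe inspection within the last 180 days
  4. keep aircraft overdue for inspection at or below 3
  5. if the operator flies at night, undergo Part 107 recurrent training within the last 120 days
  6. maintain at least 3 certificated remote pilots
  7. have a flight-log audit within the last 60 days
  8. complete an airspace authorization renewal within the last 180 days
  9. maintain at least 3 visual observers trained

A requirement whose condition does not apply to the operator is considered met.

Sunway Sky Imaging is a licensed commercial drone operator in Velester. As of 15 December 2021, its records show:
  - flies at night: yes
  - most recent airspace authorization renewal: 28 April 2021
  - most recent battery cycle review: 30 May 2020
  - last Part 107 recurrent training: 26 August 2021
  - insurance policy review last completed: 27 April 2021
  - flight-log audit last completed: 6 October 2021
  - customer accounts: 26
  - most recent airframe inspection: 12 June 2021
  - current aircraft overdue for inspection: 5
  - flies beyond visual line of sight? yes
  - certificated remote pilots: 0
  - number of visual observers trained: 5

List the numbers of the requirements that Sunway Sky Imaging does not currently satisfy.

1. insurance policy review 232 days ago vs limit 180 → not met
2. battery cycle review 564 days ago vs limit 540 → not met
3. condition 'flies beyond visual line of sight' holds; airframe inspection 186 days ago vs limit 180 → not met
4. aircraft overdue for inspection 5 > 3 → not met
5. condition 'flies at night' holds; Part 107 recurrent training 111 days ago vs limit 120 → met
6. certificated remote pilots 0 < 3 → not met
7. flight-log audit 70 days ago vs limit 60 → not met
8. airspace authorization renewal 231 days ago vs limit 180 → not met
9. visual observers trained 5 ≥ 3 → met
Not met: 1, 2, 3, 4, 6, 7, 8

1, 2, 3, 4, 6, 7, 8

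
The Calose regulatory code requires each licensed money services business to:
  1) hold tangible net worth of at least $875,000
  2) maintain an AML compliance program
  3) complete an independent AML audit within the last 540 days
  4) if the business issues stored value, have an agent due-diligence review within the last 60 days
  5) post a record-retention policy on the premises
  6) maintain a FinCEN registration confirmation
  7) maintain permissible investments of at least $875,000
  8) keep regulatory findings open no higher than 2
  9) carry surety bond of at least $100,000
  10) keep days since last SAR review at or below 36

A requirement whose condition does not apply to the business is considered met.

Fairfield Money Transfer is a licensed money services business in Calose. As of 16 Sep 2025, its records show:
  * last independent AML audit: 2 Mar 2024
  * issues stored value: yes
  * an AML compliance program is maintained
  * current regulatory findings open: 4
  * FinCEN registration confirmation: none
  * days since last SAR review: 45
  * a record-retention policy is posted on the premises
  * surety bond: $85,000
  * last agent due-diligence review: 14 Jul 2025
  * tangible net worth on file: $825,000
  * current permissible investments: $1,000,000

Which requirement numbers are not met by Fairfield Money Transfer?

1. tangible net worth $825,000 < $875,000 → not met
2. AML compliance program present → met
3. independent AML audit 563 days ago vs limit 540 → not met
4. condition 'issues stored value' holds; agent due-diligence review 64 days ago vs limit 60 → not met
5. record-retention policy present → met
6. FinCEN registration confirmation absent → not met
7. permissible investments $1,000,000 ≥ $875,000 → met
8. regulatory findings open 4 > 2 → not met
9. surety bond $85,000 < $100,000 → not met
10. days since last SAR review 45 > 36 → not met
Not met: 1, 3, 4, 6, 8, 9, 10

1, 3, 4, 6, 8, 9, 10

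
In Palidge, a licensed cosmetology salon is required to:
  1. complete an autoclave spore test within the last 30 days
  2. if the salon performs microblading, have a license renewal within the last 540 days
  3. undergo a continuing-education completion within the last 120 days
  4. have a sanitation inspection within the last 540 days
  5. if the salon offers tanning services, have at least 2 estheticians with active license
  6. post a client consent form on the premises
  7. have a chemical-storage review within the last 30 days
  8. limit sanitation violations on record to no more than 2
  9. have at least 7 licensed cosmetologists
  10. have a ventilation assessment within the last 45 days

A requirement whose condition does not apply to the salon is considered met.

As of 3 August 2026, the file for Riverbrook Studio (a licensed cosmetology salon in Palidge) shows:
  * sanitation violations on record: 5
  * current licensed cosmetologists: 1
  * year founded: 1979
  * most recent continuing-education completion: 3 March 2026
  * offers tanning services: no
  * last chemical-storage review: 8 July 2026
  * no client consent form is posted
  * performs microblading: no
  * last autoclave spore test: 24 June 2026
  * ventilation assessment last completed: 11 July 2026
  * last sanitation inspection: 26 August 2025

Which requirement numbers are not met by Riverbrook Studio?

1, 3, 6, 8, 9

1. autoclave spore test 40 days ago vs limit 30 → not met
2. condition 'performs microblading' does not hold → requirement n/a → met
3. continuing-education completion 153 days ago vs limit 120 → not met
4. sanitation inspection 342 days ago vs limit 540 → met
5. condition 'offers tanning services' does not hold → requirement n/a → met
6. client consent form absent → not met
7. chemical-storage review 26 days ago vs limit 30 → met
8. sanitation violations on record 5 > 2 → not met
9. licensed cosmetologists 1 < 7 → not met
10. ventilation assessment 23 days ago vs limit 45 → met
Not met: 1, 3, 6, 8, 9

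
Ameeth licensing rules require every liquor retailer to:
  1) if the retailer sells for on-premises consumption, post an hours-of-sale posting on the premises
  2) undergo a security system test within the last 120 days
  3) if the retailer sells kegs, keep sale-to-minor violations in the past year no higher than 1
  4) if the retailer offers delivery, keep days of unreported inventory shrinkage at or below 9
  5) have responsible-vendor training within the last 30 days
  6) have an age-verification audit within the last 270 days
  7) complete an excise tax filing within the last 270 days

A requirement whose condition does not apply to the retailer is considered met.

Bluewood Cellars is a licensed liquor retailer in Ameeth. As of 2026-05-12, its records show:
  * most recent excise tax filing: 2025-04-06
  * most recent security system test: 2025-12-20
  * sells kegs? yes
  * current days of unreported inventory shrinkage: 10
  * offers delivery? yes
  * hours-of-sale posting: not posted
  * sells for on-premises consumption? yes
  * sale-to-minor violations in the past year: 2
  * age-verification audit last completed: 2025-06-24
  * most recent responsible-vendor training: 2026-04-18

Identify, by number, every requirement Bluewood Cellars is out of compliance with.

1, 2, 3, 4, 6, 7

1. condition 'sells for on-premises consumption' holds; hours-of-sale posting absent → not met
2. security system test 143 days ago vs limit 120 → not met
3. condition 'sells kegs' holds; sale-to-minor violations in the past year 2 > 1 → not met
4. condition 'offers delivery' holds; days of unreported inventory shrinkage 10 > 9 → not met
5. responsible-vendor training 24 days ago vs limit 30 → met
6. age-verification audit 322 days ago vs limit 270 → not met
7. excise tax filing 401 days ago vs limit 270 → not met
Not met: 1, 2, 3, 4, 6, 7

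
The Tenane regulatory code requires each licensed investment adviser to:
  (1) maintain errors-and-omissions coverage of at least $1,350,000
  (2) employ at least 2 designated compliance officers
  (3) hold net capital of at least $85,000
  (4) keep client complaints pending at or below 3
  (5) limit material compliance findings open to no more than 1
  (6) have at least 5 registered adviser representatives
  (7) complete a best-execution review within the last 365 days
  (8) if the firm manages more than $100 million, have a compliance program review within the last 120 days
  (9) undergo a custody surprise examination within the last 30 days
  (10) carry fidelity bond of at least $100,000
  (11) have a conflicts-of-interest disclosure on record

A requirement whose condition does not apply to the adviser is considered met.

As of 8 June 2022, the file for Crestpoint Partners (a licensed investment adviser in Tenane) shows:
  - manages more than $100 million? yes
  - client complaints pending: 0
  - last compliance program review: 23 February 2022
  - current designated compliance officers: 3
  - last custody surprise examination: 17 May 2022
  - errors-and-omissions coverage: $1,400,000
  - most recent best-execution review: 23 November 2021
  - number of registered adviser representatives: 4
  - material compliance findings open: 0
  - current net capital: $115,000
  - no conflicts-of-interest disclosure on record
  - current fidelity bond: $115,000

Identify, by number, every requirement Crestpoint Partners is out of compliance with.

6, 11

1. errors-and-omissions coverage $1,400,000 ≥ $1,350,000 → met
2. designated compliance officers 3 ≥ 2 → met
3. net capital $115,000 ≥ $85,000 → met
4. client complaints pending 0 ≤ 3 → met
5. material compliance findings open 0 ≤ 1 → met
6. registered adviser representatives 4 < 5 → not met
7. best-execution review 197 days ago vs limit 365 → met
8. condition 'manages more than $100 million' holds; compliance program review 105 days ago vs limit 120 → met
9. custody surprise examination 22 days ago vs limit 30 → met
10. fidelity bond $115,000 ≥ $100,000 → met
11. conflicts-of-interest disclosure absent → not met
Not met: 6, 11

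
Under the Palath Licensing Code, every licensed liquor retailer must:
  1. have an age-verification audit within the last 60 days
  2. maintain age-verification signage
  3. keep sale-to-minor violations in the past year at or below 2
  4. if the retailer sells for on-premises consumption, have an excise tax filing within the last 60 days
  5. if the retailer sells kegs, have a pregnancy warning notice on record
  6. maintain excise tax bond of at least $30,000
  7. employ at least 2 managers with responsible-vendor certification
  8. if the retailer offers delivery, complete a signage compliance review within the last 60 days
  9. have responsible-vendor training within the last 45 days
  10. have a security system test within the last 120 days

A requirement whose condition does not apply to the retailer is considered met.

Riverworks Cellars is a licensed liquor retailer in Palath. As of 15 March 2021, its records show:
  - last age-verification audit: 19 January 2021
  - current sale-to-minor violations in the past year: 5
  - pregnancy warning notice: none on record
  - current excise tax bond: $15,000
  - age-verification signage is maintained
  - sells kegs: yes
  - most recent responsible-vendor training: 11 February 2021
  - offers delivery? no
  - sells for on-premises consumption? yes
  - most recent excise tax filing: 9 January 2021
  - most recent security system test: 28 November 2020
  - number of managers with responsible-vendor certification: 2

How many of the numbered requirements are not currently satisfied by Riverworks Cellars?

4

1. age-verification audit 55 days ago vs limit 60 → met
2. age-verification signage present → met
3. sale-to-minor violations in the past year 5 > 2 → not met
4. condition 'sells for on-premises consumption' holds; excise tax filing 65 days ago vs limit 60 → not met
5. condition 'sells kegs' holds; pregnancy warning notice absent → not met
6. excise tax bond $15,000 < $30,000 → not met
7. managers with responsible-vendor certification 2 ≥ 2 → met
8. condition 'offers delivery' does not hold → requirement n/a → met
9. responsible-vendor training 32 days ago vs limit 45 → met
10. security system test 107 days ago vs limit 120 → met
Not met: 4 of 10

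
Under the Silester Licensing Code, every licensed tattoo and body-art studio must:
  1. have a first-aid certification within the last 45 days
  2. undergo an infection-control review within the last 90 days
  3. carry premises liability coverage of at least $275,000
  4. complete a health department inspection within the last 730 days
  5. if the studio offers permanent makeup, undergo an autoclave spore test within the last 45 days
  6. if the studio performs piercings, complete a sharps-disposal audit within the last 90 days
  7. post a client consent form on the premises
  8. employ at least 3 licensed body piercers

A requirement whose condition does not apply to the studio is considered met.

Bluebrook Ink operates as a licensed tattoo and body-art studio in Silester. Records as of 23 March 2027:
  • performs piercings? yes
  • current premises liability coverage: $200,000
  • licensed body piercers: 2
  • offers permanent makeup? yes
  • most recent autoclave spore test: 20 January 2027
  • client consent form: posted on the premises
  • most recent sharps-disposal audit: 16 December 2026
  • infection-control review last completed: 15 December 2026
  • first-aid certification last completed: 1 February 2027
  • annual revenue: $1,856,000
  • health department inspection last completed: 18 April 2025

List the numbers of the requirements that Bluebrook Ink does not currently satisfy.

1. first-aid certification 50 days ago vs limit 45 → not met
2. infection-control review 98 days ago vs limit 90 → not met
3. premises liability coverage $200,000 < $275,000 → not met
4. health department inspection 704 days ago vs limit 730 → met
5. condition 'offers permanent makeup' holds; autoclave spore test 62 days ago vs limit 45 → not met
6. condition 'performs piercings' holds; sharps-disposal audit 97 days ago vs limit 90 → not met
7. client consent form present → met
8. licensed body piercers 2 < 3 → not met
Not met: 1, 2, 3, 5, 6, 8

1, 2, 3, 5, 6, 8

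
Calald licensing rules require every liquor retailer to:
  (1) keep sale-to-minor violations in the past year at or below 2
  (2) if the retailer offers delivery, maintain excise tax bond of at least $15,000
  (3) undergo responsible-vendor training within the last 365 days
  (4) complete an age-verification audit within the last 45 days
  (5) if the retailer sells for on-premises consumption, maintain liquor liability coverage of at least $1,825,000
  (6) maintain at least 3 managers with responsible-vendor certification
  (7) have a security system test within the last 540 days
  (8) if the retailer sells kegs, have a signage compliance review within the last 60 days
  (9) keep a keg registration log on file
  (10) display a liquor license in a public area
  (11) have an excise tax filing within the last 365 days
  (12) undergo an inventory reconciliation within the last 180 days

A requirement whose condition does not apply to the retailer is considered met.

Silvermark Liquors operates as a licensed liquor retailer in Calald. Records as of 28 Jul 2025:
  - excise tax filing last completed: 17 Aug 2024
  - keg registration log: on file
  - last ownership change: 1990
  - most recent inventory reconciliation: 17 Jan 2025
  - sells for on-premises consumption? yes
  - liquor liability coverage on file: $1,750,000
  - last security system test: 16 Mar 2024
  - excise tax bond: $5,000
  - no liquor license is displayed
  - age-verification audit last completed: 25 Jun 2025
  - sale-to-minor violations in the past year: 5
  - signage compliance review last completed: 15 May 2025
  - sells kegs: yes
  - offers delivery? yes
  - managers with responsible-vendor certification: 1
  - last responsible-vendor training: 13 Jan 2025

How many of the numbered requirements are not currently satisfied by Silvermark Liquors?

7

1. sale-to-minor violations in the past year 5 > 2 → not met
2. condition 'offers delivery' holds; excise tax bond $5,000 < $15,000 → not met
3. responsible-vendor training 196 days ago vs limit 365 → met
4. age-verification audit 33 days ago vs limit 45 → met
5. condition 'sells for on-premises consumption' holds; liquor liability coverage $1,750,000 < $1,825,000 → not met
6. managers with responsible-vendor certification 1 < 3 → not met
7. security system test 499 days ago vs limit 540 → met
8. condition 'sells kegs' holds; signage compliance review 74 days ago vs limit 60 → not met
9. keg registration log present → met
10. liquor license absent → not met
11. excise tax filing 345 days ago vs limit 365 → met
12. inventory reconciliation 192 days ago vs limit 180 → not met
Not met: 7 of 12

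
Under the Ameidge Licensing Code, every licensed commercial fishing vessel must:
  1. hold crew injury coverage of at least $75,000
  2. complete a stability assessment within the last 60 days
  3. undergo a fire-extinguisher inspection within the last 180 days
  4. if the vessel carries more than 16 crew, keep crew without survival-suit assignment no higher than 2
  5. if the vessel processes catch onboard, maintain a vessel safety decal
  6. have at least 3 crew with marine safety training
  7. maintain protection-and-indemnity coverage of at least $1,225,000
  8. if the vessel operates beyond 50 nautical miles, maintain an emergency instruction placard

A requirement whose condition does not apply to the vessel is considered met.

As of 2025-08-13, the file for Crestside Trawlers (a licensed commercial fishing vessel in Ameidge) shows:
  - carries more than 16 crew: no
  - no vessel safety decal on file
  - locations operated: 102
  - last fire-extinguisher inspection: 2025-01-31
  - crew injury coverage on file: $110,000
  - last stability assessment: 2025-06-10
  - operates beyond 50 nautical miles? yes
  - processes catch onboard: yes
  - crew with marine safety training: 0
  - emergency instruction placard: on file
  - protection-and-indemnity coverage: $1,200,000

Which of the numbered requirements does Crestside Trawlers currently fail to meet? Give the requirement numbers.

2, 3, 5, 6, 7

1. crew injury coverage $110,000 ≥ $75,000 → met
2. stability assessment 64 days ago vs limit 60 → not met
3. fire-extinguisher inspection 194 days ago vs limit 180 → not met
4. condition 'carries more than 16 crew' does not hold → requirement n/a → met
5. condition 'processes catch onboard' holds; vessel safety decal absent → not met
6. crew with marine safety training 0 < 3 → not met
7. protection-and-indemnity coverage $1,200,000 < $1,225,000 → not met
8. condition 'operates beyond 50 nautical miles' holds; emergency instruction placard present → met
Not met: 2, 3, 5, 6, 7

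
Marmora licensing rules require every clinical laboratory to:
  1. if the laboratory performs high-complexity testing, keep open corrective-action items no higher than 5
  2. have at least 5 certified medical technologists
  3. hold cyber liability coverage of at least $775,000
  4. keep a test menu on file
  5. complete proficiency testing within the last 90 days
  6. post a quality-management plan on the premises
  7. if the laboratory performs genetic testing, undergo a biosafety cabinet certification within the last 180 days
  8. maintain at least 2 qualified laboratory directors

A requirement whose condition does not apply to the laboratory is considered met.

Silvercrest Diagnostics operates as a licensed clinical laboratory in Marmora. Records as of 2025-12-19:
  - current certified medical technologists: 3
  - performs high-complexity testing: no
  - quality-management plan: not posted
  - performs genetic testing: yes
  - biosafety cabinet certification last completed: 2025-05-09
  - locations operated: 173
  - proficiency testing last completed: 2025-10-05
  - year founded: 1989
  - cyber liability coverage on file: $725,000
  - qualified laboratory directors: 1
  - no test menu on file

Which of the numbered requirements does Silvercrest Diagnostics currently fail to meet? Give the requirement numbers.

1. condition 'performs high-complexity testing' does not hold → requirement n/a → met
2. certified medical technologists 3 < 5 → not met
3. cyber liability coverage $725,000 < $775,000 → not met
4. test menu absent → not met
5. proficiency testing 75 days ago vs limit 90 → met
6. quality-management plan absent → not met
7. condition 'performs genetic testing' holds; biosafety cabinet certification 224 days ago vs limit 180 → not met
8. qualified laboratory directors 1 < 2 → not met
Not met: 2, 3, 4, 6, 7, 8

2, 3, 4, 6, 7, 8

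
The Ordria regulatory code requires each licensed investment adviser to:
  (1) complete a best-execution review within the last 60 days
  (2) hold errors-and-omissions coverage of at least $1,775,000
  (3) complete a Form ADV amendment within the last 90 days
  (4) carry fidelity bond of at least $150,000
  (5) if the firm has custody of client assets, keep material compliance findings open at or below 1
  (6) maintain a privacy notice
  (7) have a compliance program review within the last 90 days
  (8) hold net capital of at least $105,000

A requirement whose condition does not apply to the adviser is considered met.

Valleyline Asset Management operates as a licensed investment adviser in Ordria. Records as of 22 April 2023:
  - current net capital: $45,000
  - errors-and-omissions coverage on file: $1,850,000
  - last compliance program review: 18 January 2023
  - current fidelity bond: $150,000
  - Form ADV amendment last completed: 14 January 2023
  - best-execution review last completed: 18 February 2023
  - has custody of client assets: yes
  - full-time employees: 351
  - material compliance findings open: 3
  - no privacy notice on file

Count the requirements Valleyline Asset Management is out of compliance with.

6

1. best-execution review 63 days ago vs limit 60 → not met
2. errors-and-omissions coverage $1,850,000 ≥ $1,775,000 → met
3. Form ADV amendment 98 days ago vs limit 90 → not met
4. fidelity bond $150,000 ≥ $150,000 → met
5. condition 'has custody of client assets' holds; material compliance findings open 3 > 1 → not met
6. privacy notice absent → not met
7. compliance program review 94 days ago vs limit 90 → not met
8. net capital $45,000 < $105,000 → not met
Not met: 6 of 8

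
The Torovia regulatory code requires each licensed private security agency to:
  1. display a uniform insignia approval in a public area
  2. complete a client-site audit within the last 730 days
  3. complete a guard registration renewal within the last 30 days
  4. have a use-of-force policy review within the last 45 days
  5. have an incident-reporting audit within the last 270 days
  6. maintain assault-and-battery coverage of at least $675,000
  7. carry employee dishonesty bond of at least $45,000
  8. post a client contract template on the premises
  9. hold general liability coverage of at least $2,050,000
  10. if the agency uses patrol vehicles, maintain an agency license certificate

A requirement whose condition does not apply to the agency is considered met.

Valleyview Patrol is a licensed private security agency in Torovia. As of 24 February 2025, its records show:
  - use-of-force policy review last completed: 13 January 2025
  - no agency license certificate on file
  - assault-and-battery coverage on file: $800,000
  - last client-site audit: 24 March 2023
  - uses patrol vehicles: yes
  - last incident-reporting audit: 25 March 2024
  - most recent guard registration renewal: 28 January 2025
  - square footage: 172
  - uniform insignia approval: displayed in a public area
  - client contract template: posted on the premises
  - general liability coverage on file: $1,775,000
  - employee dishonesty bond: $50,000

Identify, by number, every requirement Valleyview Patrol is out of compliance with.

1. uniform insignia approval present → met
2. client-site audit 703 days ago vs limit 730 → met
3. guard registration renewal 27 days ago vs limit 30 → met
4. use-of-force policy review 42 days ago vs limit 45 → met
5. incident-reporting audit 336 days ago vs limit 270 → not met
6. assault-and-battery coverage $800,000 ≥ $675,000 → met
7. employee dishonesty bond $50,000 ≥ $45,000 → met
8. client contract template present → met
9. general liability coverage $1,775,000 < $2,050,000 → not met
10. condition 'uses patrol vehicles' holds; agency license certificate absent → not met
Not met: 5, 9, 10

5, 9, 10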